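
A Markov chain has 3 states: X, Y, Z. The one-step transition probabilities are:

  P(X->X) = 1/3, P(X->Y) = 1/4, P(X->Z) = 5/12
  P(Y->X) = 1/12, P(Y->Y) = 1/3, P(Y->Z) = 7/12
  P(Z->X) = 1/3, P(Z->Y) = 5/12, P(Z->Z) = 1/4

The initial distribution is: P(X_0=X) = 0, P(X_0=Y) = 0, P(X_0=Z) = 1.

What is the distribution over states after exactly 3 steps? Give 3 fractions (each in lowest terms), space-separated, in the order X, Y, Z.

Answer: 145/576 607/1728 343/864

Derivation:
Propagating the distribution step by step (d_{t+1} = d_t * P):
d_0 = (X=0, Y=0, Z=1)
  d_1[X] = 0*1/3 + 0*1/12 + 1*1/3 = 1/3
  d_1[Y] = 0*1/4 + 0*1/3 + 1*5/12 = 5/12
  d_1[Z] = 0*5/12 + 0*7/12 + 1*1/4 = 1/4
d_1 = (X=1/3, Y=5/12, Z=1/4)
  d_2[X] = 1/3*1/3 + 5/12*1/12 + 1/4*1/3 = 11/48
  d_2[Y] = 1/3*1/4 + 5/12*1/3 + 1/4*5/12 = 47/144
  d_2[Z] = 1/3*5/12 + 5/12*7/12 + 1/4*1/4 = 4/9
d_2 = (X=11/48, Y=47/144, Z=4/9)
  d_3[X] = 11/48*1/3 + 47/144*1/12 + 4/9*1/3 = 145/576
  d_3[Y] = 11/48*1/4 + 47/144*1/3 + 4/9*5/12 = 607/1728
  d_3[Z] = 11/48*5/12 + 47/144*7/12 + 4/9*1/4 = 343/864
d_3 = (X=145/576, Y=607/1728, Z=343/864)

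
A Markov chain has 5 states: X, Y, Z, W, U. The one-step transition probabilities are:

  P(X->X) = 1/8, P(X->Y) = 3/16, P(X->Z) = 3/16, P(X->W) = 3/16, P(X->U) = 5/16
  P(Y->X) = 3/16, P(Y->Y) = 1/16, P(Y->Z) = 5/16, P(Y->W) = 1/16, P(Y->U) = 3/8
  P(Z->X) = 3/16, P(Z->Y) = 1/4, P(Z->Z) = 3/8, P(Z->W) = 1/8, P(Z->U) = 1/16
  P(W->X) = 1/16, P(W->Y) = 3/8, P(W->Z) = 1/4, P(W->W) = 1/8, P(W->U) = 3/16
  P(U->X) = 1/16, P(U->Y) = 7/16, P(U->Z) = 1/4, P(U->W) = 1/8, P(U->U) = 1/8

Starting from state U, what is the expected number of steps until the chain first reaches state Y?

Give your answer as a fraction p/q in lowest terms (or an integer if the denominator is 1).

Answer: 27136/9529

Derivation:
Let h_i = expected steps to first reach Y from state i.
Boundary: h_Y = 0.
First-step equations for the other states:
  h_X = 1 + 1/8*h_X + 3/16*h_Y + 3/16*h_Z + 3/16*h_W + 5/16*h_U
  h_Z = 1 + 3/16*h_X + 1/4*h_Y + 3/8*h_Z + 1/8*h_W + 1/16*h_U
  h_W = 1 + 1/16*h_X + 3/8*h_Y + 1/4*h_Z + 1/8*h_W + 3/16*h_U
  h_U = 1 + 1/16*h_X + 7/16*h_Y + 1/4*h_Z + 1/8*h_W + 1/8*h_U

Substituting h_Y = 0 and rearranging gives the linear system (I - Q) h = 1:
  [7/8, -3/16, -3/16, -5/16] . (h_X, h_Z, h_W, h_U) = 1
  [-3/16, 5/8, -1/8, -1/16] . (h_X, h_Z, h_W, h_U) = 1
  [-1/16, -1/4, 7/8, -3/16] . (h_X, h_Z, h_W, h_U) = 1
  [-1/16, -1/4, -1/8, 7/8] . (h_X, h_Z, h_W, h_U) = 1

Solving yields:
  h_X = 34032/9529
  h_Z = 33936/9529
  h_W = 28832/9529
  h_U = 27136/9529

Starting state is U, so the expected hitting time is h_U = 27136/9529.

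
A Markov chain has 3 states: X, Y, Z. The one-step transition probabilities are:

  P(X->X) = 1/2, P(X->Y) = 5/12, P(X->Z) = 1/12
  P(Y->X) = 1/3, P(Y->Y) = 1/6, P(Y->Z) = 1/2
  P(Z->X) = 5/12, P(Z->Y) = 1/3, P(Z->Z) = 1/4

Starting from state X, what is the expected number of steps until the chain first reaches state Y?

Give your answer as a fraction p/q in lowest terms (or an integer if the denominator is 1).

Answer: 120/49

Derivation:
Let h_i = expected steps to first reach Y from state i.
Boundary: h_Y = 0.
First-step equations for the other states:
  h_X = 1 + 1/2*h_X + 5/12*h_Y + 1/12*h_Z
  h_Z = 1 + 5/12*h_X + 1/3*h_Y + 1/4*h_Z

Substituting h_Y = 0 and rearranging gives the linear system (I - Q) h = 1:
  [1/2, -1/12] . (h_X, h_Z) = 1
  [-5/12, 3/4] . (h_X, h_Z) = 1

Solving yields:
  h_X = 120/49
  h_Z = 132/49

Starting state is X, so the expected hitting time is h_X = 120/49.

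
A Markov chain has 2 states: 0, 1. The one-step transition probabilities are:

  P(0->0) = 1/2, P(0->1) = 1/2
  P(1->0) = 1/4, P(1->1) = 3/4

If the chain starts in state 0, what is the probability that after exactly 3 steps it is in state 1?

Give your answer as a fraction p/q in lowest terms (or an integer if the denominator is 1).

Computing P^3 by repeated multiplication:
P^1 =
  0: [1/2, 1/2]
  1: [1/4, 3/4]
P^2 =
  0: [3/8, 5/8]
  1: [5/16, 11/16]
P^3 =
  0: [11/32, 21/32]
  1: [21/64, 43/64]

(P^3)[0 -> 1] = 21/32

Answer: 21/32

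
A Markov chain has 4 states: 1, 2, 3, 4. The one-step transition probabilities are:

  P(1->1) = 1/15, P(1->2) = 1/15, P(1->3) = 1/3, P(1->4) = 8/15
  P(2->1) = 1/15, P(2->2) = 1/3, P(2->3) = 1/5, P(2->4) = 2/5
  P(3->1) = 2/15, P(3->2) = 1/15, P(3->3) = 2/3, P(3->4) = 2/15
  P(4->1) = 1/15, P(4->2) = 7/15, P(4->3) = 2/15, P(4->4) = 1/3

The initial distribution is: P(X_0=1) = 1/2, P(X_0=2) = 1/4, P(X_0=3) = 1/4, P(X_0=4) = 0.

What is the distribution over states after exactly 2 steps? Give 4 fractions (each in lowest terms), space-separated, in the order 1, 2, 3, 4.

Propagating the distribution step by step (d_{t+1} = d_t * P):
d_0 = (1=1/2, 2=1/4, 3=1/4, 4=0)
  d_1[1] = 1/2*1/15 + 1/4*1/15 + 1/4*2/15 + 0*1/15 = 1/12
  d_1[2] = 1/2*1/15 + 1/4*1/3 + 1/4*1/15 + 0*7/15 = 2/15
  d_1[3] = 1/2*1/3 + 1/4*1/5 + 1/4*2/3 + 0*2/15 = 23/60
  d_1[4] = 1/2*8/15 + 1/4*2/5 + 1/4*2/15 + 0*1/3 = 2/5
d_1 = (1=1/12, 2=2/15, 3=23/60, 4=2/5)
  d_2[1] = 1/12*1/15 + 2/15*1/15 + 23/60*2/15 + 2/5*1/15 = 83/900
  d_2[2] = 1/12*1/15 + 2/15*1/3 + 23/60*1/15 + 2/5*7/15 = 59/225
  d_2[3] = 1/12*1/3 + 2/15*1/5 + 23/60*2/3 + 2/5*2/15 = 109/300
  d_2[4] = 1/12*8/15 + 2/15*2/5 + 23/60*2/15 + 2/5*1/3 = 127/450
d_2 = (1=83/900, 2=59/225, 3=109/300, 4=127/450)

Answer: 83/900 59/225 109/300 127/450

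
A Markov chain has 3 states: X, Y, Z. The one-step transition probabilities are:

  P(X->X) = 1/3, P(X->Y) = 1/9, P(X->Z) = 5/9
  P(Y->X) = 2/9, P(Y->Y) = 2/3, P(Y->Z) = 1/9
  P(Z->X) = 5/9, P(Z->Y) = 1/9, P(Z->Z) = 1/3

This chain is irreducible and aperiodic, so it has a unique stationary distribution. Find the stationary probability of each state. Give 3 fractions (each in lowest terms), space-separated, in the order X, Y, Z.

The stationary distribution satisfies pi = pi * P, i.e.:
  pi_X = 1/3*pi_X + 2/9*pi_Y + 5/9*pi_Z
  pi_Y = 1/9*pi_X + 2/3*pi_Y + 1/9*pi_Z
  pi_Z = 5/9*pi_X + 1/9*pi_Y + 1/3*pi_Z
with normalization: pi_X + pi_Y + pi_Z = 1.

Using the first 2 balance equations plus normalization, the linear system A*pi = b is:
  [-2/3, 2/9, 5/9] . pi = 0
  [1/9, -1/3, 1/9] . pi = 0
  [1, 1, 1] . pi = 1

Solving yields:
  pi_X = 17/44
  pi_Y = 1/4
  pi_Z = 4/11

Verification (pi * P):
  17/44*1/3 + 1/4*2/9 + 4/11*5/9 = 17/44 = pi_X  (ok)
  17/44*1/9 + 1/4*2/3 + 4/11*1/9 = 1/4 = pi_Y  (ok)
  17/44*5/9 + 1/4*1/9 + 4/11*1/3 = 4/11 = pi_Z  (ok)

Answer: 17/44 1/4 4/11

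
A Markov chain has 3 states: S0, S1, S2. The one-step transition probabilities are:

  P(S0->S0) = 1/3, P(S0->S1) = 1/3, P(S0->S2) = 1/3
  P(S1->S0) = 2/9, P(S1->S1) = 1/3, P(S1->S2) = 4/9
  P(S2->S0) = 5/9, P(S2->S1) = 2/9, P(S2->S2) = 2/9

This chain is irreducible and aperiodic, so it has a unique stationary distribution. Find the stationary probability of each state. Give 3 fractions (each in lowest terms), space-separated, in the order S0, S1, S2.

Answer: 34/91 27/91 30/91

Derivation:
The stationary distribution satisfies pi = pi * P, i.e.:
  pi_S0 = 1/3*pi_S0 + 2/9*pi_S1 + 5/9*pi_S2
  pi_S1 = 1/3*pi_S0 + 1/3*pi_S1 + 2/9*pi_S2
  pi_S2 = 1/3*pi_S0 + 4/9*pi_S1 + 2/9*pi_S2
with normalization: pi_S0 + pi_S1 + pi_S2 = 1.

Using the first 2 balance equations plus normalization, the linear system A*pi = b is:
  [-2/3, 2/9, 5/9] . pi = 0
  [1/3, -2/3, 2/9] . pi = 0
  [1, 1, 1] . pi = 1

Solving yields:
  pi_S0 = 34/91
  pi_S1 = 27/91
  pi_S2 = 30/91

Verification (pi * P):
  34/91*1/3 + 27/91*2/9 + 30/91*5/9 = 34/91 = pi_S0  (ok)
  34/91*1/3 + 27/91*1/3 + 30/91*2/9 = 27/91 = pi_S1  (ok)
  34/91*1/3 + 27/91*4/9 + 30/91*2/9 = 30/91 = pi_S2  (ok)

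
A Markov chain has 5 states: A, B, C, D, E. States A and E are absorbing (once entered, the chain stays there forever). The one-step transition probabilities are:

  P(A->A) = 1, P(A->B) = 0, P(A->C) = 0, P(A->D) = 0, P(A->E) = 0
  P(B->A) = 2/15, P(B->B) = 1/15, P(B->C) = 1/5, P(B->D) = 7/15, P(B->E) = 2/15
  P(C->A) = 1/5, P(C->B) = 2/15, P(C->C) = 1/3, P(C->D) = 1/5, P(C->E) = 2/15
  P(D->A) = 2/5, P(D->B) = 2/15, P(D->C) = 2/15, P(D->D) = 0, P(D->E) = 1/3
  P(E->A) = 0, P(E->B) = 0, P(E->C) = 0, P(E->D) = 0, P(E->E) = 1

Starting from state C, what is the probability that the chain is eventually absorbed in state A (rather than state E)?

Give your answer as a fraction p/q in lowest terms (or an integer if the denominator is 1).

Answer: 83/145

Derivation:
Let a_i = P(absorbed in A | start in state i).
Boundary conditions: a_A = 1, a_E = 0.
For each transient state i, a_i = sum_j P(i->j) * a_j:
  a_B = 2/15*a_A + 1/15*a_B + 1/5*a_C + 7/15*a_D + 2/15*a_E
  a_C = 1/5*a_A + 2/15*a_B + 1/3*a_C + 1/5*a_D + 2/15*a_E
  a_D = 2/5*a_A + 2/15*a_B + 2/15*a_C + 0*a_D + 1/3*a_E

Substituting a_A = 1 and a_E = 0, rearrange to (I - Q) a = r where r[i] = P(i -> A):
  [14/15, -1/5, -7/15] . (a_B, a_C, a_D) = 2/15
  [-2/15, 2/3, -1/5] . (a_B, a_C, a_D) = 1/5
  [-2/15, -2/15, 1] . (a_B, a_C, a_D) = 2/5

Solving yields:
  a_B = 313/580
  a_C = 83/145
  a_D = 159/290

Starting state is C, so the absorption probability is a_C = 83/145.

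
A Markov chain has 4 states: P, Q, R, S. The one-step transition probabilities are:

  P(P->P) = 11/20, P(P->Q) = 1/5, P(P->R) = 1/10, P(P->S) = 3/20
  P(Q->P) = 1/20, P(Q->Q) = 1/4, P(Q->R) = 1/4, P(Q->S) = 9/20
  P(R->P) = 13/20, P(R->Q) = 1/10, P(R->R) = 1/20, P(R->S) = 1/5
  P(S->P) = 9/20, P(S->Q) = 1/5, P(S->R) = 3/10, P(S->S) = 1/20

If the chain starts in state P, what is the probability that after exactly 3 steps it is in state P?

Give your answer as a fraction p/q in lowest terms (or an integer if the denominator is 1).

Computing P^3 by repeated multiplication:
P^1 =
  P: [11/20, 1/5, 1/10, 3/20]
  Q: [1/20, 1/4, 1/4, 9/20]
  R: [13/20, 1/10, 1/20, 1/5]
  S: [9/20, 1/5, 3/10, 1/20]
P^2 =
  P: [89/200, 1/5, 31/200, 1/5]
  Q: [81/200, 3/16, 43/200, 77/400]
  R: [97/200, 1/5, 61/400, 13/80]
  S: [19/40, 9/50, 1/8, 11/50]
P^3 =
  P: [891/2000, 389/2000, 649/4000, 791/4000]
  Q: [917/2000, 1503/8000, 1247/8000, 791/4000]
  R: [449/1000, 779/4000, 1239/8000, 1611/8000]
  S: [901/2000, 393/2000, 659/4000, 753/4000]

(P^3)[P -> P] = 891/2000

Answer: 891/2000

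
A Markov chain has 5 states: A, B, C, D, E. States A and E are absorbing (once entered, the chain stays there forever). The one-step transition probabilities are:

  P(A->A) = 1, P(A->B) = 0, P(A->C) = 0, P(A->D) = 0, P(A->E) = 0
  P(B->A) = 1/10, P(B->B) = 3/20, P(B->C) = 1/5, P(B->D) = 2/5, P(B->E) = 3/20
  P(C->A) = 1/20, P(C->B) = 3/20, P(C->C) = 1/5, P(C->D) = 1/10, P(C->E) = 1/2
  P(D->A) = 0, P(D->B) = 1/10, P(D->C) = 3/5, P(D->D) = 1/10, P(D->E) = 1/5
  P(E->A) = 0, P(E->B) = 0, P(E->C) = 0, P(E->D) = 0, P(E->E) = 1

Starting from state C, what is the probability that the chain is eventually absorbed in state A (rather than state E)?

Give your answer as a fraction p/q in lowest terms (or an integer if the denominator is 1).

Answer: 7/64

Derivation:
Let a_i = P(absorbed in A | start in state i).
Boundary conditions: a_A = 1, a_E = 0.
For each transient state i, a_i = sum_j P(i->j) * a_j:
  a_B = 1/10*a_A + 3/20*a_B + 1/5*a_C + 2/5*a_D + 3/20*a_E
  a_C = 1/20*a_A + 3/20*a_B + 1/5*a_C + 1/10*a_D + 1/2*a_E
  a_D = 0*a_A + 1/10*a_B + 3/5*a_C + 1/10*a_D + 1/5*a_E

Substituting a_A = 1 and a_E = 0, rearrange to (I - Q) a = r where r[i] = P(i -> A):
  [17/20, -1/5, -2/5] . (a_B, a_C, a_D) = 1/10
  [-3/20, 4/5, -1/10] . (a_B, a_C, a_D) = 1/20
  [-1/10, -3/5, 9/10] . (a_B, a_C, a_D) = 0

Solving yields:
  a_B = 3/16
  a_C = 7/64
  a_D = 3/32

Starting state is C, so the absorption probability is a_C = 7/64.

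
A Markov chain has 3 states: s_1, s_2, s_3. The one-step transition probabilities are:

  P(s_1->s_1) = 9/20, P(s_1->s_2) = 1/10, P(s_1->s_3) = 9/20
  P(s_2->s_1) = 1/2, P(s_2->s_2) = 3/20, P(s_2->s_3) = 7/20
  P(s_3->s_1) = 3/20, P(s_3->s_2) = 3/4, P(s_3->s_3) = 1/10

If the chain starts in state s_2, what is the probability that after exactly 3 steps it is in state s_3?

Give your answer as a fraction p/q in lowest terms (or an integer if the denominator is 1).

Computing P^3 by repeated multiplication:
P^1 =
  s_1: [9/20, 1/10, 9/20]
  s_2: [1/2, 3/20, 7/20]
  s_3: [3/20, 3/4, 1/10]
P^2 =
  s_1: [8/25, 159/400, 113/400]
  s_2: [141/400, 67/200, 5/16]
  s_3: [183/400, 81/400, 17/50]
P^3 =
  s_1: [3081/8000, 607/2000, 2491/8000]
  s_2: [373/1000, 2559/8000, 2457/8000]
  s_3: [573/1600, 2649/8000, 1243/4000]

(P^3)[s_2 -> s_3] = 2457/8000

Answer: 2457/8000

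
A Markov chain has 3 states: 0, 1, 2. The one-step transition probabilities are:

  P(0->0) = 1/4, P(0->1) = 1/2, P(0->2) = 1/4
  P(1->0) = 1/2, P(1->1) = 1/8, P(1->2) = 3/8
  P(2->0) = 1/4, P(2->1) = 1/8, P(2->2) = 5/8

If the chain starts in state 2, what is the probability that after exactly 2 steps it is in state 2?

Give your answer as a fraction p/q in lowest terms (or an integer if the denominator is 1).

Computing P^2 by repeated multiplication:
P^1 =
  0: [1/4, 1/2, 1/4]
  1: [1/2, 1/8, 3/8]
  2: [1/4, 1/8, 5/8]
P^2 =
  0: [3/8, 7/32, 13/32]
  1: [9/32, 5/16, 13/32]
  2: [9/32, 7/32, 1/2]

(P^2)[2 -> 2] = 1/2

Answer: 1/2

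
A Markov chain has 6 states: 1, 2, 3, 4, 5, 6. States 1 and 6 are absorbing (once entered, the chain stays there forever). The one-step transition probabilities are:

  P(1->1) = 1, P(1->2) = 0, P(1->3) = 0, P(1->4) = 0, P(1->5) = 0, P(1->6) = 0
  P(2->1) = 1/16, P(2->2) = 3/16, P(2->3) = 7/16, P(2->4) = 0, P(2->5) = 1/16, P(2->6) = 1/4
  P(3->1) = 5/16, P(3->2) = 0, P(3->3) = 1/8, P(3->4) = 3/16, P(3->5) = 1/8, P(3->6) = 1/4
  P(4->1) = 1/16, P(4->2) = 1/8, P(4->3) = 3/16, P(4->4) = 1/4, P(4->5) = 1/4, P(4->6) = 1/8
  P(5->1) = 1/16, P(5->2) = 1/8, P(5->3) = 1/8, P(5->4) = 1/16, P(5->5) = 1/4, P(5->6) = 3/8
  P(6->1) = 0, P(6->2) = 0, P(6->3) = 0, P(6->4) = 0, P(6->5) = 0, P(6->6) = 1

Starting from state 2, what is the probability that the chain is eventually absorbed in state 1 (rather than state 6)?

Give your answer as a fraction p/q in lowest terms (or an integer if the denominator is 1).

Let a_i = P(absorbed in 1 | start in state i).
Boundary conditions: a_1 = 1, a_6 = 0.
For each transient state i, a_i = sum_j P(i->j) * a_j:
  a_2 = 1/16*a_1 + 3/16*a_2 + 7/16*a_3 + 0*a_4 + 1/16*a_5 + 1/4*a_6
  a_3 = 5/16*a_1 + 0*a_2 + 1/8*a_3 + 3/16*a_4 + 1/8*a_5 + 1/4*a_6
  a_4 = 1/16*a_1 + 1/8*a_2 + 3/16*a_3 + 1/4*a_4 + 1/4*a_5 + 1/8*a_6
  a_5 = 1/16*a_1 + 1/8*a_2 + 1/8*a_3 + 1/16*a_4 + 1/4*a_5 + 3/8*a_6

Substituting a_1 = 1 and a_6 = 0, rearrange to (I - Q) a = r where r[i] = P(i -> 1):
  [13/16, -7/16, 0, -1/16] . (a_2, a_3, a_4, a_5) = 1/16
  [0, 7/8, -3/16, -1/8] . (a_2, a_3, a_4, a_5) = 5/16
  [-1/8, -3/16, 3/4, -1/4] . (a_2, a_3, a_4, a_5) = 1/16
  [-1/8, -1/8, -1/16, 3/4] . (a_2, a_3, a_4, a_5) = 1/16

Solving yields:
  a_2 = 3753/10834
  a_3 = 2520/5417
  a_4 = 1840/5417
  a_5 = 2675/10834

Starting state is 2, so the absorption probability is a_2 = 3753/10834.

Answer: 3753/10834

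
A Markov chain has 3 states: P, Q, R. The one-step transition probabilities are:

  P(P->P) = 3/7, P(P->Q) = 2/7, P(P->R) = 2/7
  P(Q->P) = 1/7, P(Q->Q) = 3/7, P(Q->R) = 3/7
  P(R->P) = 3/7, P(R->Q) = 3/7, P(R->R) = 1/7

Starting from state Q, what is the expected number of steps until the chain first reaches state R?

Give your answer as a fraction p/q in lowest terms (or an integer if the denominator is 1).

Let h_i = expected steps to first reach R from state i.
Boundary: h_R = 0.
First-step equations for the other states:
  h_P = 1 + 3/7*h_P + 2/7*h_Q + 2/7*h_R
  h_Q = 1 + 1/7*h_P + 3/7*h_Q + 3/7*h_R

Substituting h_R = 0 and rearranging gives the linear system (I - Q) h = 1:
  [4/7, -2/7] . (h_P, h_Q) = 1
  [-1/7, 4/7] . (h_P, h_Q) = 1

Solving yields:
  h_P = 3
  h_Q = 5/2

Starting state is Q, so the expected hitting time is h_Q = 5/2.

Answer: 5/2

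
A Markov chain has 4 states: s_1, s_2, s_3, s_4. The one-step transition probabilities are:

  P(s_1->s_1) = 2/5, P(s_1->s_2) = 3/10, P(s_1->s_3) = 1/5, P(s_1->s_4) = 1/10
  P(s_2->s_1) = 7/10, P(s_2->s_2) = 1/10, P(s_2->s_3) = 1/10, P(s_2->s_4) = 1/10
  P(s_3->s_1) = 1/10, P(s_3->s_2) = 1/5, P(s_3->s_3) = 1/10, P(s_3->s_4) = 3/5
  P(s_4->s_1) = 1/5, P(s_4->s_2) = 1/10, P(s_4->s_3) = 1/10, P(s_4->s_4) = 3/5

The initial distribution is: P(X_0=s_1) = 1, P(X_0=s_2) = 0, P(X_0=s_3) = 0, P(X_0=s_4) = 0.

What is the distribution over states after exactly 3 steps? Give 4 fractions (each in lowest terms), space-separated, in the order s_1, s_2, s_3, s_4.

Propagating the distribution step by step (d_{t+1} = d_t * P):
d_0 = (s_1=1, s_2=0, s_3=0, s_4=0)
  d_1[s_1] = 1*2/5 + 0*7/10 + 0*1/10 + 0*1/5 = 2/5
  d_1[s_2] = 1*3/10 + 0*1/10 + 0*1/5 + 0*1/10 = 3/10
  d_1[s_3] = 1*1/5 + 0*1/10 + 0*1/10 + 0*1/10 = 1/5
  d_1[s_4] = 1*1/10 + 0*1/10 + 0*3/5 + 0*3/5 = 1/10
d_1 = (s_1=2/5, s_2=3/10, s_3=1/5, s_4=1/10)
  d_2[s_1] = 2/5*2/5 + 3/10*7/10 + 1/5*1/10 + 1/10*1/5 = 41/100
  d_2[s_2] = 2/5*3/10 + 3/10*1/10 + 1/5*1/5 + 1/10*1/10 = 1/5
  d_2[s_3] = 2/5*1/5 + 3/10*1/10 + 1/5*1/10 + 1/10*1/10 = 7/50
  d_2[s_4] = 2/5*1/10 + 3/10*1/10 + 1/5*3/5 + 1/10*3/5 = 1/4
d_2 = (s_1=41/100, s_2=1/5, s_3=7/50, s_4=1/4)
  d_3[s_1] = 41/100*2/5 + 1/5*7/10 + 7/50*1/10 + 1/4*1/5 = 46/125
  d_3[s_2] = 41/100*3/10 + 1/5*1/10 + 7/50*1/5 + 1/4*1/10 = 49/250
  d_3[s_3] = 41/100*1/5 + 1/5*1/10 + 7/50*1/10 + 1/4*1/10 = 141/1000
  d_3[s_4] = 41/100*1/10 + 1/5*1/10 + 7/50*3/5 + 1/4*3/5 = 59/200
d_3 = (s_1=46/125, s_2=49/250, s_3=141/1000, s_4=59/200)

Answer: 46/125 49/250 141/1000 59/200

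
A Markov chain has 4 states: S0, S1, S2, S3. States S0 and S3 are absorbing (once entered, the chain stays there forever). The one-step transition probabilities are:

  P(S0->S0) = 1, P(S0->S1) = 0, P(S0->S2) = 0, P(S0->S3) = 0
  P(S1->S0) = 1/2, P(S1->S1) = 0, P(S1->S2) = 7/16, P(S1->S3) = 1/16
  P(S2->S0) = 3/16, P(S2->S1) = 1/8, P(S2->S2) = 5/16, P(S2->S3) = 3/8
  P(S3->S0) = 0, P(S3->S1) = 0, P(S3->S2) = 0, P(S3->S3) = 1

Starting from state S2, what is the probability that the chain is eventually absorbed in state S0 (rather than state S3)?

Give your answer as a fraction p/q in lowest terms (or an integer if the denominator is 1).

Let a_i = P(absorbed in S0 | start in state i).
Boundary conditions: a_S0 = 1, a_S3 = 0.
For each transient state i, a_i = sum_j P(i->j) * a_j:
  a_S1 = 1/2*a_S0 + 0*a_S1 + 7/16*a_S2 + 1/16*a_S3
  a_S2 = 3/16*a_S0 + 1/8*a_S1 + 5/16*a_S2 + 3/8*a_S3

Substituting a_S0 = 1 and a_S3 = 0, rearrange to (I - Q) a = r where r[i] = P(i -> S0):
  [1, -7/16] . (a_S1, a_S2) = 1/2
  [-1/8, 11/16] . (a_S1, a_S2) = 3/16

Solving yields:
  a_S1 = 109/162
  a_S2 = 32/81

Starting state is S2, so the absorption probability is a_S2 = 32/81.

Answer: 32/81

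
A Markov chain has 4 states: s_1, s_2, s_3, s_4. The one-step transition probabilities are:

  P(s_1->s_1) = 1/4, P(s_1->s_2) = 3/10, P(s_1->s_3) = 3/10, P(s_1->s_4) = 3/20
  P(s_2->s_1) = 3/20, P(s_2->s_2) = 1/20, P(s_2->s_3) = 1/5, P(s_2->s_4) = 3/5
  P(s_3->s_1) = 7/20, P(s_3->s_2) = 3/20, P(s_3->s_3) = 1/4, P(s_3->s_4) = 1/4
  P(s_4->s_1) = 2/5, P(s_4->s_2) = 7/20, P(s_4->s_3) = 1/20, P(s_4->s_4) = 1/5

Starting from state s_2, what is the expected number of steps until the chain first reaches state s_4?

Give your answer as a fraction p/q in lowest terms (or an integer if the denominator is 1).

Let h_i = expected steps to first reach s_4 from state i.
Boundary: h_s_4 = 0.
First-step equations for the other states:
  h_s_1 = 1 + 1/4*h_s_1 + 3/10*h_s_2 + 3/10*h_s_3 + 3/20*h_s_4
  h_s_2 = 1 + 3/20*h_s_1 + 1/20*h_s_2 + 1/5*h_s_3 + 3/5*h_s_4
  h_s_3 = 1 + 7/20*h_s_1 + 3/20*h_s_2 + 1/4*h_s_3 + 1/4*h_s_4

Substituting h_s_4 = 0 and rearranging gives the linear system (I - Q) h = 1:
  [3/4, -3/10, -3/10] . (h_s_1, h_s_2, h_s_3) = 1
  [-3/20, 19/20, -1/5] . (h_s_1, h_s_2, h_s_3) = 1
  [-7/20, -3/20, 3/4] . (h_s_1, h_s_2, h_s_3) = 1

Solving yields:
  h_s_1 = 692/187
  h_s_2 = 1336/561
  h_s_3 = 1984/561

Starting state is s_2, so the expected hitting time is h_s_2 = 1336/561.

Answer: 1336/561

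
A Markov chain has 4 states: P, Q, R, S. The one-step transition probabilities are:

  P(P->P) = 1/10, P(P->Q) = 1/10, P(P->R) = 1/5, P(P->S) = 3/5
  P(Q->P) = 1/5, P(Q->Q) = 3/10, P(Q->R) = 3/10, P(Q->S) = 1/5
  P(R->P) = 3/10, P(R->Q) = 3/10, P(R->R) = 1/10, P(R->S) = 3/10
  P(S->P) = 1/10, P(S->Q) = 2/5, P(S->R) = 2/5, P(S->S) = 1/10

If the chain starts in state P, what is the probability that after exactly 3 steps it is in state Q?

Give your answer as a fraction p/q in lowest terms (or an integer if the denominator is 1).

Answer: 29/100

Derivation:
Computing P^3 by repeated multiplication:
P^1 =
  P: [1/10, 1/10, 1/5, 3/5]
  Q: [1/5, 3/10, 3/10, 1/5]
  R: [3/10, 3/10, 1/10, 3/10]
  S: [1/10, 2/5, 2/5, 1/10]
P^2 =
  P: [3/20, 17/50, 31/100, 1/5]
  Q: [19/100, 7/25, 6/25, 29/100]
  R: [3/20, 27/100, 7/25, 3/10]
  S: [11/50, 29/100, 11/50, 27/100]
P^3 =
  P: [49/250, 29/100, 243/1000, 271/1000]
  Q: [22/125, 291/1000, 131/500, 271/1000]
  R: [183/1000, 3/10, 259/1000, 129/500]
  S: [173/1000, 283/1000, 261/1000, 283/1000]

(P^3)[P -> Q] = 29/100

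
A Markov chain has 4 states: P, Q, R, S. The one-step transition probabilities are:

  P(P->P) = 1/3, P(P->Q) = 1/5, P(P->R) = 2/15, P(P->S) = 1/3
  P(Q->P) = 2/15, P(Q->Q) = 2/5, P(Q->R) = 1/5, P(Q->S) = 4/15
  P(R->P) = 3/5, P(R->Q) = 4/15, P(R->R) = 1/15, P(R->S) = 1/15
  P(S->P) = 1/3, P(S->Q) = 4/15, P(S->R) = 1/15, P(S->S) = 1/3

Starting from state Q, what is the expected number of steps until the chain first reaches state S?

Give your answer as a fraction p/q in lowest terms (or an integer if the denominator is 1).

Answer: 3165/797

Derivation:
Let h_i = expected steps to first reach S from state i.
Boundary: h_S = 0.
First-step equations for the other states:
  h_P = 1 + 1/3*h_P + 1/5*h_Q + 2/15*h_R + 1/3*h_S
  h_Q = 1 + 2/15*h_P + 2/5*h_Q + 1/5*h_R + 4/15*h_S
  h_R = 1 + 3/5*h_P + 4/15*h_Q + 1/15*h_R + 1/15*h_S

Substituting h_S = 0 and rearranging gives the linear system (I - Q) h = 1:
  [2/3, -1/5, -2/15] . (h_P, h_Q, h_R) = 1
  [-2/15, 3/5, -1/5] . (h_P, h_Q, h_R) = 1
  [-3/5, -4/15, 14/15] . (h_P, h_Q, h_R) = 1

Solving yields:
  h_P = 2865/797
  h_Q = 3165/797
  h_R = 3600/797

Starting state is Q, so the expected hitting time is h_Q = 3165/797.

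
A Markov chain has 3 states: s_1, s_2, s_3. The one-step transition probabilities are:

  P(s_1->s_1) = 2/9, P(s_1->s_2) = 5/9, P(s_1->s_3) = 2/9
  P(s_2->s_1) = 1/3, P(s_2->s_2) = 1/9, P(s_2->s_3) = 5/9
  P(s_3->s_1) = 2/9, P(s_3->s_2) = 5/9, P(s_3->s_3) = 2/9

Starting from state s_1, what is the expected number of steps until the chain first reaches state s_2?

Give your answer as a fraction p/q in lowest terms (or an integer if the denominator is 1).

Let h_i = expected steps to first reach s_2 from state i.
Boundary: h_s_2 = 0.
First-step equations for the other states:
  h_s_1 = 1 + 2/9*h_s_1 + 5/9*h_s_2 + 2/9*h_s_3
  h_s_3 = 1 + 2/9*h_s_1 + 5/9*h_s_2 + 2/9*h_s_3

Substituting h_s_2 = 0 and rearranging gives the linear system (I - Q) h = 1:
  [7/9, -2/9] . (h_s_1, h_s_3) = 1
  [-2/9, 7/9] . (h_s_1, h_s_3) = 1

Solving yields:
  h_s_1 = 9/5
  h_s_3 = 9/5

Starting state is s_1, so the expected hitting time is h_s_1 = 9/5.

Answer: 9/5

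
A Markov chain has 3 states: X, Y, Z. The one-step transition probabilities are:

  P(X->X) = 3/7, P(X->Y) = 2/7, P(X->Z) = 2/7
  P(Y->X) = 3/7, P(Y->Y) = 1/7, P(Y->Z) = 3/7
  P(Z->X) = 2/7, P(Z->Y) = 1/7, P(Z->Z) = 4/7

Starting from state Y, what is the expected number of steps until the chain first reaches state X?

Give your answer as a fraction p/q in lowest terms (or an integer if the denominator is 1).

Answer: 14/5

Derivation:
Let h_i = expected steps to first reach X from state i.
Boundary: h_X = 0.
First-step equations for the other states:
  h_Y = 1 + 3/7*h_X + 1/7*h_Y + 3/7*h_Z
  h_Z = 1 + 2/7*h_X + 1/7*h_Y + 4/7*h_Z

Substituting h_X = 0 and rearranging gives the linear system (I - Q) h = 1:
  [6/7, -3/7] . (h_Y, h_Z) = 1
  [-1/7, 3/7] . (h_Y, h_Z) = 1

Solving yields:
  h_Y = 14/5
  h_Z = 49/15

Starting state is Y, so the expected hitting time is h_Y = 14/5.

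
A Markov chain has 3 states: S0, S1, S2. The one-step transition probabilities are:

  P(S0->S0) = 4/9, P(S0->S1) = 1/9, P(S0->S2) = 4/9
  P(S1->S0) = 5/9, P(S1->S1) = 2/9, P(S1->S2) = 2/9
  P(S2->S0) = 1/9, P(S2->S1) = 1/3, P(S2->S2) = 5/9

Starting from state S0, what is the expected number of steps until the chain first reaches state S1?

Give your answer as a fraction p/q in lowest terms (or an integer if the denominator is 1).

Answer: 9/2

Derivation:
Let h_i = expected steps to first reach S1 from state i.
Boundary: h_S1 = 0.
First-step equations for the other states:
  h_S0 = 1 + 4/9*h_S0 + 1/9*h_S1 + 4/9*h_S2
  h_S2 = 1 + 1/9*h_S0 + 1/3*h_S1 + 5/9*h_S2

Substituting h_S1 = 0 and rearranging gives the linear system (I - Q) h = 1:
  [5/9, -4/9] . (h_S0, h_S2) = 1
  [-1/9, 4/9] . (h_S0, h_S2) = 1

Solving yields:
  h_S0 = 9/2
  h_S2 = 27/8

Starting state is S0, so the expected hitting time is h_S0 = 9/2.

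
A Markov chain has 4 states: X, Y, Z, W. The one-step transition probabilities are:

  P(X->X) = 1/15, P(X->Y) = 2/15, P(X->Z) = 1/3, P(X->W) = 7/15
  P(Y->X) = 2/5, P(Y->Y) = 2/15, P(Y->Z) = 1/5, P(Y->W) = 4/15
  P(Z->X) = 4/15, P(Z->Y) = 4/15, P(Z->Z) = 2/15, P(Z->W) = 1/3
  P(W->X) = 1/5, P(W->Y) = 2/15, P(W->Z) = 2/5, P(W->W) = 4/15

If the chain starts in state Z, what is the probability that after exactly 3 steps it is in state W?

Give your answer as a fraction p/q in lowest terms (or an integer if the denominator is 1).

Computing P^3 by repeated multiplication:
P^1 =
  X: [1/15, 2/15, 1/3, 7/15]
  Y: [2/5, 2/15, 1/5, 4/15]
  Z: [4/15, 4/15, 2/15, 1/3]
  W: [1/5, 2/15, 2/5, 4/15]
P^2 =
  X: [6/25, 8/45, 7/25, 68/225]
  Y: [14/75, 4/25, 22/75, 9/25]
  Z: [17/75, 34/225, 22/75, 74/225]
  W: [17/75, 14/75, 19/75, 1/3]
P^3 =
  X: [2/9, 64/375, 308/1125, 1/3]
  Y: [17/75, 194/1125, 104/375, 364/1125]
  Z: [247/1125, 194/1125, 311/1125, 373/1125]
  W: [28/125, 188/1125, 7/25, 74/225]

(P^3)[Z -> W] = 373/1125

Answer: 373/1125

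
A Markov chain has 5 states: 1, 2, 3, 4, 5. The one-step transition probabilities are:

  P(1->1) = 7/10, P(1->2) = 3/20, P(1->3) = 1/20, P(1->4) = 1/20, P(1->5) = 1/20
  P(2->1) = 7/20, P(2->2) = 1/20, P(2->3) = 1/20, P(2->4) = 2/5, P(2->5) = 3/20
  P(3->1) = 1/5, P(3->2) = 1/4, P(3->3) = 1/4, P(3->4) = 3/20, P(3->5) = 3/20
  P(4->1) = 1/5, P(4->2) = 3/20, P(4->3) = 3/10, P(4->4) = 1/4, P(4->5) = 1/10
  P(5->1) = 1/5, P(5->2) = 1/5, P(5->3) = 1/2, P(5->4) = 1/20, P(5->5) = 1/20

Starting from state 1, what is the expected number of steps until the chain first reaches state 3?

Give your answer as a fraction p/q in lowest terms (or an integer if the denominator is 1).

Answer: 28004/3149

Derivation:
Let h_i = expected steps to first reach 3 from state i.
Boundary: h_3 = 0.
First-step equations for the other states:
  h_1 = 1 + 7/10*h_1 + 3/20*h_2 + 1/20*h_3 + 1/20*h_4 + 1/20*h_5
  h_2 = 1 + 7/20*h_1 + 1/20*h_2 + 1/20*h_3 + 2/5*h_4 + 3/20*h_5
  h_4 = 1 + 1/5*h_1 + 3/20*h_2 + 3/10*h_3 + 1/4*h_4 + 1/10*h_5
  h_5 = 1 + 1/5*h_1 + 1/5*h_2 + 1/2*h_3 + 1/20*h_4 + 1/20*h_5

Substituting h_3 = 0 and rearranging gives the linear system (I - Q) h = 1:
  [3/10, -3/20, -1/20, -1/20] . (h_1, h_2, h_4, h_5) = 1
  [-7/20, 19/20, -2/5, -3/20] . (h_1, h_2, h_4, h_5) = 1
  [-1/5, -3/20, 3/4, -1/10] . (h_1, h_2, h_4, h_5) = 1
  [-1/5, -1/5, -1/20, 19/20] . (h_1, h_2, h_4, h_5) = 1

Solving yields:
  h_1 = 28004/3149
  h_2 = 23800/3149
  h_4 = 18452/3149
  h_5 = 15192/3149

Starting state is 1, so the expected hitting time is h_1 = 28004/3149.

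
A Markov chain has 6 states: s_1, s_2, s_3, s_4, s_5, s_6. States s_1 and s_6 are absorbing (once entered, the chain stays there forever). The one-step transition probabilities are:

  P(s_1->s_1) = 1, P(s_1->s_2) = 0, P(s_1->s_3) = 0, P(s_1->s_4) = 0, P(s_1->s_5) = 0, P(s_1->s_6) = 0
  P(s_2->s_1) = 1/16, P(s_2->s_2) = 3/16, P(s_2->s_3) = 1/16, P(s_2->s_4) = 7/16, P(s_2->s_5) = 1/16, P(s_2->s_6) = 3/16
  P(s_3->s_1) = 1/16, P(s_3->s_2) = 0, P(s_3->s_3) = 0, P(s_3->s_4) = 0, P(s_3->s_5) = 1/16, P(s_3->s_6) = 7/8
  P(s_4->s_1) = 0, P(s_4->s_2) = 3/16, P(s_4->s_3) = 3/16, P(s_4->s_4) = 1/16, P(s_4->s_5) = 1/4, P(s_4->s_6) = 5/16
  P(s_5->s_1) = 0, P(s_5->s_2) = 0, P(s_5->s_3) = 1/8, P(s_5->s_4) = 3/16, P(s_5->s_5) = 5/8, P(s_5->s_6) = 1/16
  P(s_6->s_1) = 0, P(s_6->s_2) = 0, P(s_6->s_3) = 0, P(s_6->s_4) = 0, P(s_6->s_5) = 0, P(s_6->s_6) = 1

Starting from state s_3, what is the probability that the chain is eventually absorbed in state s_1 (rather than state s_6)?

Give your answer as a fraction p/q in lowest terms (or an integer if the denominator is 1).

Let a_i = P(absorbed in s_1 | start in state i).
Boundary conditions: a_s_1 = 1, a_s_6 = 0.
For each transient state i, a_i = sum_j P(i->j) * a_j:
  a_s_2 = 1/16*a_s_1 + 3/16*a_s_2 + 1/16*a_s_3 + 7/16*a_s_4 + 1/16*a_s_5 + 3/16*a_s_6
  a_s_3 = 1/16*a_s_1 + 0*a_s_2 + 0*a_s_3 + 0*a_s_4 + 1/16*a_s_5 + 7/8*a_s_6
  a_s_4 = 0*a_s_1 + 3/16*a_s_2 + 3/16*a_s_3 + 1/16*a_s_4 + 1/4*a_s_5 + 5/16*a_s_6
  a_s_5 = 0*a_s_1 + 0*a_s_2 + 1/8*a_s_3 + 3/16*a_s_4 + 5/8*a_s_5 + 1/16*a_s_6

Substituting a_s_1 = 1 and a_s_6 = 0, rearrange to (I - Q) a = r where r[i] = P(i -> s_1):
  [13/16, -1/16, -7/16, -1/16] . (a_s_2, a_s_3, a_s_4, a_s_5) = 1/16
  [0, 1, 0, -1/16] . (a_s_2, a_s_3, a_s_4, a_s_5) = 1/16
  [-3/16, -3/16, 15/16, -1/4] . (a_s_2, a_s_3, a_s_4, a_s_5) = 0
  [0, -1/8, -3/16, 3/8] . (a_s_2, a_s_3, a_s_4, a_s_5) = 0

Solving yields:
  a_s_2 = 754/6795
  a_s_3 = 148/2265
  a_s_4 = 322/6795
  a_s_5 = 103/2265

Starting state is s_3, so the absorption probability is a_s_3 = 148/2265.

Answer: 148/2265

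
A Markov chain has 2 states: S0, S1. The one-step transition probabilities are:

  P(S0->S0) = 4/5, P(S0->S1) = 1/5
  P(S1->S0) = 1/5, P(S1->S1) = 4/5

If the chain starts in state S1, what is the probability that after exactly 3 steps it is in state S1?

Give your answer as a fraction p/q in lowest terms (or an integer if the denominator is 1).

Answer: 76/125

Derivation:
Computing P^3 by repeated multiplication:
P^1 =
  S0: [4/5, 1/5]
  S1: [1/5, 4/5]
P^2 =
  S0: [17/25, 8/25]
  S1: [8/25, 17/25]
P^3 =
  S0: [76/125, 49/125]
  S1: [49/125, 76/125]

(P^3)[S1 -> S1] = 76/125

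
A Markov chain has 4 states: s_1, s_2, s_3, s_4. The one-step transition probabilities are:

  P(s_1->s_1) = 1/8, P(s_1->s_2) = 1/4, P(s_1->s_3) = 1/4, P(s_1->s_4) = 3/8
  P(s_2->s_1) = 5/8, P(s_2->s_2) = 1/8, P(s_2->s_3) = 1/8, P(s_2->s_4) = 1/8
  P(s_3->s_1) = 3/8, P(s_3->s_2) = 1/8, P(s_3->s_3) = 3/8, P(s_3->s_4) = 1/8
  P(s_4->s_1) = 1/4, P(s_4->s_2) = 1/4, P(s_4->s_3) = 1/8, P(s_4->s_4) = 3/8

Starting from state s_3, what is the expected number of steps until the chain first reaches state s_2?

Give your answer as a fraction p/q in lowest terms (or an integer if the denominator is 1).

Let h_i = expected steps to first reach s_2 from state i.
Boundary: h_s_2 = 0.
First-step equations for the other states:
  h_s_1 = 1 + 1/8*h_s_1 + 1/4*h_s_2 + 1/4*h_s_3 + 3/8*h_s_4
  h_s_3 = 1 + 3/8*h_s_1 + 1/8*h_s_2 + 3/8*h_s_3 + 1/8*h_s_4
  h_s_4 = 1 + 1/4*h_s_1 + 1/4*h_s_2 + 1/8*h_s_3 + 3/8*h_s_4

Substituting h_s_2 = 0 and rearranging gives the linear system (I - Q) h = 1:
  [7/8, -1/4, -3/8] . (h_s_1, h_s_3, h_s_4) = 1
  [-3/8, 5/8, -1/8] . (h_s_1, h_s_3, h_s_4) = 1
  [-1/4, -1/8, 5/8] . (h_s_1, h_s_3, h_s_4) = 1

Solving yields:
  h_s_1 = 432/95
  h_s_3 = 496/95
  h_s_4 = 424/95

Starting state is s_3, so the expected hitting time is h_s_3 = 496/95.

Answer: 496/95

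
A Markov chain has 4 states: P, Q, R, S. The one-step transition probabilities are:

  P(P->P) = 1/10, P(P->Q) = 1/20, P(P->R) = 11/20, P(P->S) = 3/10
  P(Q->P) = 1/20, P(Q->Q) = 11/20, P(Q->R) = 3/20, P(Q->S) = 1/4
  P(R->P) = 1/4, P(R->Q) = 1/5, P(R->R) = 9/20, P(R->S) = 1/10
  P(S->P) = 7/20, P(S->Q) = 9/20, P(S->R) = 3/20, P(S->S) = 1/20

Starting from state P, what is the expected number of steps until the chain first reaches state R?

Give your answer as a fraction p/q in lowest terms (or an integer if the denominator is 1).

Let h_i = expected steps to first reach R from state i.
Boundary: h_R = 0.
First-step equations for the other states:
  h_P = 1 + 1/10*h_P + 1/20*h_Q + 11/20*h_R + 3/10*h_S
  h_Q = 1 + 1/20*h_P + 11/20*h_Q + 3/20*h_R + 1/4*h_S
  h_S = 1 + 7/20*h_P + 9/20*h_Q + 3/20*h_R + 1/20*h_S

Substituting h_R = 0 and rearranging gives the linear system (I - Q) h = 1:
  [9/10, -1/20, -3/10] . (h_P, h_Q, h_S) = 1
  [-1/20, 9/20, -1/4] . (h_P, h_Q, h_S) = 1
  [-7/20, -9/20, 19/20] . (h_P, h_Q, h_S) = 1

Solving yields:
  h_P = 860/297
  h_Q = 500/99
  h_S = 1340/297

Starting state is P, so the expected hitting time is h_P = 860/297.

Answer: 860/297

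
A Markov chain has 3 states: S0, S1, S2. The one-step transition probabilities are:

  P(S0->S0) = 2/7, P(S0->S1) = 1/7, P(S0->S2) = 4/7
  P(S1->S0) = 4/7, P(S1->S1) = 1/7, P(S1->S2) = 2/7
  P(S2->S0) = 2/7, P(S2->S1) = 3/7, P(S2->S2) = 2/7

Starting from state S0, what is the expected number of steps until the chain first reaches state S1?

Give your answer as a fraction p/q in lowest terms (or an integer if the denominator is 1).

Let h_i = expected steps to first reach S1 from state i.
Boundary: h_S1 = 0.
First-step equations for the other states:
  h_S0 = 1 + 2/7*h_S0 + 1/7*h_S1 + 4/7*h_S2
  h_S2 = 1 + 2/7*h_S0 + 3/7*h_S1 + 2/7*h_S2

Substituting h_S1 = 0 and rearranging gives the linear system (I - Q) h = 1:
  [5/7, -4/7] . (h_S0, h_S2) = 1
  [-2/7, 5/7] . (h_S0, h_S2) = 1

Solving yields:
  h_S0 = 63/17
  h_S2 = 49/17

Starting state is S0, so the expected hitting time is h_S0 = 63/17.

Answer: 63/17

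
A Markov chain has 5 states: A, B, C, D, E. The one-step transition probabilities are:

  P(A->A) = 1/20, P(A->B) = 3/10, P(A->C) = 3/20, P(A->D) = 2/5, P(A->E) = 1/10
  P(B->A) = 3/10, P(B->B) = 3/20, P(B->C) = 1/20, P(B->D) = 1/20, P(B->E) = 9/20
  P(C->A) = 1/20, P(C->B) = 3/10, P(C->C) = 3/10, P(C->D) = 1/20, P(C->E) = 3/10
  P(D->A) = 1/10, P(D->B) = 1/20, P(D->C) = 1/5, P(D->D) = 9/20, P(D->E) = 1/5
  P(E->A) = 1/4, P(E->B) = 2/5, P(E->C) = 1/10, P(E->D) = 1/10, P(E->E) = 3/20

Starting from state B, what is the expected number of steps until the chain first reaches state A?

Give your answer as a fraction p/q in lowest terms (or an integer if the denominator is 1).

Let h_i = expected steps to first reach A from state i.
Boundary: h_A = 0.
First-step equations for the other states:
  h_B = 1 + 3/10*h_A + 3/20*h_B + 1/20*h_C + 1/20*h_D + 9/20*h_E
  h_C = 1 + 1/20*h_A + 3/10*h_B + 3/10*h_C + 1/20*h_D + 3/10*h_E
  h_D = 1 + 1/10*h_A + 1/20*h_B + 1/5*h_C + 9/20*h_D + 1/5*h_E
  h_E = 1 + 1/4*h_A + 2/5*h_B + 1/10*h_C + 1/10*h_D + 3/20*h_E

Substituting h_A = 0 and rearranging gives the linear system (I - Q) h = 1:
  [17/20, -1/20, -1/20, -9/20] . (h_B, h_C, h_D, h_E) = 1
  [-3/10, 7/10, -1/20, -3/10] . (h_B, h_C, h_D, h_E) = 1
  [-1/20, -1/5, 11/20, -1/5] . (h_B, h_C, h_D, h_E) = 1
  [-2/5, -1/10, -1/10, 17/20] . (h_B, h_C, h_D, h_E) = 1

Solving yields:
  h_B = 1280/301
  h_C = 25348/4515
  h_D = 26612/4515
  h_E = 1364/301

Starting state is B, so the expected hitting time is h_B = 1280/301.

Answer: 1280/301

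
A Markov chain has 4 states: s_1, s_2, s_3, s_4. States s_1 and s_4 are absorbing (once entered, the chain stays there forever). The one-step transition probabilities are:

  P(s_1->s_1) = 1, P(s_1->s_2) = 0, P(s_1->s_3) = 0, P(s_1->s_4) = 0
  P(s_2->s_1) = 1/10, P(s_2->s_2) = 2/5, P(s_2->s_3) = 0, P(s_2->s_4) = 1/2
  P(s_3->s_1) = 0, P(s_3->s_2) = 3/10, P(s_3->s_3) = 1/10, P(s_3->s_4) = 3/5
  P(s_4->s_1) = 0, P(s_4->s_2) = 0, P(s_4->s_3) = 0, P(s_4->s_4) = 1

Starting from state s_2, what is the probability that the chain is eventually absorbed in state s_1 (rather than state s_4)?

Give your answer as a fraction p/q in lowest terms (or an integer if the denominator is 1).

Let a_i = P(absorbed in s_1 | start in state i).
Boundary conditions: a_s_1 = 1, a_s_4 = 0.
For each transient state i, a_i = sum_j P(i->j) * a_j:
  a_s_2 = 1/10*a_s_1 + 2/5*a_s_2 + 0*a_s_3 + 1/2*a_s_4
  a_s_3 = 0*a_s_1 + 3/10*a_s_2 + 1/10*a_s_3 + 3/5*a_s_4

Substituting a_s_1 = 1 and a_s_4 = 0, rearrange to (I - Q) a = r where r[i] = P(i -> s_1):
  [3/5, 0] . (a_s_2, a_s_3) = 1/10
  [-3/10, 9/10] . (a_s_2, a_s_3) = 0

Solving yields:
  a_s_2 = 1/6
  a_s_3 = 1/18

Starting state is s_2, so the absorption probability is a_s_2 = 1/6.

Answer: 1/6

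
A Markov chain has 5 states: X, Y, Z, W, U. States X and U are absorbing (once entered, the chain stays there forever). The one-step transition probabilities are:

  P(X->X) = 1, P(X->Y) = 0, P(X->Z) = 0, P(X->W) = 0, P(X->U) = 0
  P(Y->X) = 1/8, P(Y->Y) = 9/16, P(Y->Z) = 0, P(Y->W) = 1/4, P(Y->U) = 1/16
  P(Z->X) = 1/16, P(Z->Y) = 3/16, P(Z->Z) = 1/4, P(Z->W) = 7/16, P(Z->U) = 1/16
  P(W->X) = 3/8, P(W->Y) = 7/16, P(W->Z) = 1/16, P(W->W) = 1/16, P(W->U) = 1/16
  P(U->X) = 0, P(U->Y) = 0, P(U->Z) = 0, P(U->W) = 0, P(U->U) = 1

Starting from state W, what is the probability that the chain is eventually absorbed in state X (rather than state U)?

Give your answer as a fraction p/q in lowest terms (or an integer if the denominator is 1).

Answer: 685/863

Derivation:
Let a_i = P(absorbed in X | start in state i).
Boundary conditions: a_X = 1, a_U = 0.
For each transient state i, a_i = sum_j P(i->j) * a_j:
  a_Y = 1/8*a_X + 9/16*a_Y + 0*a_Z + 1/4*a_W + 1/16*a_U
  a_Z = 1/16*a_X + 3/16*a_Y + 1/4*a_Z + 7/16*a_W + 1/16*a_U
  a_W = 3/8*a_X + 7/16*a_Y + 1/16*a_Z + 1/16*a_W + 1/16*a_U

Substituting a_X = 1 and a_U = 0, rearrange to (I - Q) a = r where r[i] = P(i -> X):
  [7/16, 0, -1/4] . (a_Y, a_Z, a_W) = 1/8
  [-3/16, 3/4, -7/16] . (a_Y, a_Z, a_W) = 1/16
  [-7/16, -1/16, 15/16] . (a_Y, a_Z, a_W) = 3/8

Solving yields:
  a_Y = 638/863
  a_Z = 631/863
  a_W = 685/863

Starting state is W, so the absorption probability is a_W = 685/863.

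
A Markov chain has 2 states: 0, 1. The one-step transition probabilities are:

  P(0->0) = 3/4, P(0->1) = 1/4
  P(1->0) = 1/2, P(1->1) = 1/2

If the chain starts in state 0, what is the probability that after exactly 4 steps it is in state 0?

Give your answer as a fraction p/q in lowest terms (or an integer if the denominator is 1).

Answer: 171/256

Derivation:
Computing P^4 by repeated multiplication:
P^1 =
  0: [3/4, 1/4]
  1: [1/2, 1/2]
P^2 =
  0: [11/16, 5/16]
  1: [5/8, 3/8]
P^3 =
  0: [43/64, 21/64]
  1: [21/32, 11/32]
P^4 =
  0: [171/256, 85/256]
  1: [85/128, 43/128]

(P^4)[0 -> 0] = 171/256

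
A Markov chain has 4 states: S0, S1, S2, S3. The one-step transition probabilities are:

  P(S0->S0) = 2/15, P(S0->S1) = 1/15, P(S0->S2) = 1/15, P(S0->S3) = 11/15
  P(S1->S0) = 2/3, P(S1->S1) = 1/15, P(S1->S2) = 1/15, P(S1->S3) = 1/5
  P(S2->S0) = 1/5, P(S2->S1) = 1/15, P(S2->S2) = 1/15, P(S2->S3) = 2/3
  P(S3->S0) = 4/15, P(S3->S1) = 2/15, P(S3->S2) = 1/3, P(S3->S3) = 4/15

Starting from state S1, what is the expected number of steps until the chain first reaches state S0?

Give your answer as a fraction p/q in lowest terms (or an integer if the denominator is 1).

Answer: 35/17

Derivation:
Let h_i = expected steps to first reach S0 from state i.
Boundary: h_S0 = 0.
First-step equations for the other states:
  h_S1 = 1 + 2/3*h_S0 + 1/15*h_S1 + 1/15*h_S2 + 1/5*h_S3
  h_S2 = 1 + 1/5*h_S0 + 1/15*h_S1 + 1/15*h_S2 + 2/3*h_S3
  h_S3 = 1 + 4/15*h_S0 + 2/15*h_S1 + 1/3*h_S2 + 4/15*h_S3

Substituting h_S0 = 0 and rearranging gives the linear system (I - Q) h = 1:
  [14/15, -1/15, -1/5] . (h_S1, h_S2, h_S3) = 1
  [-1/15, 14/15, -2/3] . (h_S1, h_S2, h_S3) = 1
  [-2/15, -1/3, 11/15] . (h_S1, h_S2, h_S3) = 1

Solving yields:
  h_S1 = 35/17
  h_S2 = 805/221
  h_S3 = 750/221

Starting state is S1, so the expected hitting time is h_S1 = 35/17.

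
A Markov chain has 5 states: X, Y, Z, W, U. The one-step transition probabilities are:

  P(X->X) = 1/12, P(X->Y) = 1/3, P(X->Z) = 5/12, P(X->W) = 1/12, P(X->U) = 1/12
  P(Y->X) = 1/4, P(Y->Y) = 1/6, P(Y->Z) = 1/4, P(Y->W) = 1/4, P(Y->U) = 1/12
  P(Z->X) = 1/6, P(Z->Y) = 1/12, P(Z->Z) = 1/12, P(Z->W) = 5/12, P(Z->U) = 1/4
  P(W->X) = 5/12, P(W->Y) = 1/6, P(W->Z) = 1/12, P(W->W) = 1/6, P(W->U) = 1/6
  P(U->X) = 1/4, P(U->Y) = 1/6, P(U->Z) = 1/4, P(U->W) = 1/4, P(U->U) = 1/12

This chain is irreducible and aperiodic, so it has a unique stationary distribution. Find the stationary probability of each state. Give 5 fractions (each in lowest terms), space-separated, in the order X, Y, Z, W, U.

Answer: 69/298 335/1788 32/149 34/149 247/1788

Derivation:
The stationary distribution satisfies pi = pi * P, i.e.:
  pi_X = 1/12*pi_X + 1/4*pi_Y + 1/6*pi_Z + 5/12*pi_W + 1/4*pi_U
  pi_Y = 1/3*pi_X + 1/6*pi_Y + 1/12*pi_Z + 1/6*pi_W + 1/6*pi_U
  pi_Z = 5/12*pi_X + 1/4*pi_Y + 1/12*pi_Z + 1/12*pi_W + 1/4*pi_U
  pi_W = 1/12*pi_X + 1/4*pi_Y + 5/12*pi_Z + 1/6*pi_W + 1/4*pi_U
  pi_U = 1/12*pi_X + 1/12*pi_Y + 1/4*pi_Z + 1/6*pi_W + 1/12*pi_U
with normalization: pi_X + pi_Y + pi_Z + pi_W + pi_U = 1.

Using the first 4 balance equations plus normalization, the linear system A*pi = b is:
  [-11/12, 1/4, 1/6, 5/12, 1/4] . pi = 0
  [1/3, -5/6, 1/12, 1/6, 1/6] . pi = 0
  [5/12, 1/4, -11/12, 1/12, 1/4] . pi = 0
  [1/12, 1/4, 5/12, -5/6, 1/4] . pi = 0
  [1, 1, 1, 1, 1] . pi = 1

Solving yields:
  pi_X = 69/298
  pi_Y = 335/1788
  pi_Z = 32/149
  pi_W = 34/149
  pi_U = 247/1788

Verification (pi * P):
  69/298*1/12 + 335/1788*1/4 + 32/149*1/6 + 34/149*5/12 + 247/1788*1/4 = 69/298 = pi_X  (ok)
  69/298*1/3 + 335/1788*1/6 + 32/149*1/12 + 34/149*1/6 + 247/1788*1/6 = 335/1788 = pi_Y  (ok)
  69/298*5/12 + 335/1788*1/4 + 32/149*1/12 + 34/149*1/12 + 247/1788*1/4 = 32/149 = pi_Z  (ok)
  69/298*1/12 + 335/1788*1/4 + 32/149*5/12 + 34/149*1/6 + 247/1788*1/4 = 34/149 = pi_W  (ok)
  69/298*1/12 + 335/1788*1/12 + 32/149*1/4 + 34/149*1/6 + 247/1788*1/12 = 247/1788 = pi_U  (ok)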